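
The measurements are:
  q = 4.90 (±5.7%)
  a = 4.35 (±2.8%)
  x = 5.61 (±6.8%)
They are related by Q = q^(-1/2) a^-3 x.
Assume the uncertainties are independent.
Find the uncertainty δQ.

Since Q is a product/quotient, work with relative uncertainties:
  (−½·δq/q)² = (-0.5×0.0570)² = 0.000812;  (-3·δa/a)² = (-3×0.0280)² = 0.00706;  (1·δx/x)² = (1×0.0680)² = 0.00462
δQ/Q = √(0.0125) = 0.112
Q = 0.0308, so δQ = 0.112 × 0.0308 = 0.00344.

0.00344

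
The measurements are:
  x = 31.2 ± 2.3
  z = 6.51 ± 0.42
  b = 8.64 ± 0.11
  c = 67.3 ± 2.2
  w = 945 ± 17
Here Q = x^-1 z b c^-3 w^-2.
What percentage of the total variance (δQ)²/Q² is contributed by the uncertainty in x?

26.3%

(δQ/Q)² = (-1·δx/x)² + (1·δz/z)² + (1·δb/b)² + (-3·δc/c)² + (-2·δw/w)²
  x term: (-1×0.0737)² = 0.00543
  z term: (1×0.0645)² = 0.00416
  b term: (1×0.0127)² = 0.000162
  c term: (-3×0.0327)² = 0.00962
  w term: (-2×0.0180)² = 0.00129
Total = 0.0207. Share from x = 0.00543/0.0207 = 0.263.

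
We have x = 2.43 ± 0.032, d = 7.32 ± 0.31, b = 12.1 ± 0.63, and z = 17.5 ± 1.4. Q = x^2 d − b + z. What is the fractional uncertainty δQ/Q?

0.0544

Let p = x^2·d = 43.2. δp/p = √((2·δx/x)² + (1·δd/d)²) = √(0.000694 + 0.00179) = 0.0499, so δp = 2.16.
Q = p − b + z: δQ = √(δp² + δb² + δz²) = √(4.65 + 0.397 + 1.96) = 2.65
Q = 48.6, so δQ/Q = 2.65/48.6 = 0.0544.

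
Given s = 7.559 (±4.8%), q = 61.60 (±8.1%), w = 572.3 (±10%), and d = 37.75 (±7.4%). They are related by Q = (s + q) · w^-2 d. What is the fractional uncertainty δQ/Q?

0.225

Let u = s + q = 69.16. δu = √(δs² + δq²) = √(0.132 + 24.9) = 5.00, so δu/u = 0.0723.
Q is then a monomial in u, w, d:
δQ/Q = √((δu/u)² + (-2·δw/w)² + (1·δd/d)²) = √(0.00523 + 0.0400 + 0.00548) = 0.225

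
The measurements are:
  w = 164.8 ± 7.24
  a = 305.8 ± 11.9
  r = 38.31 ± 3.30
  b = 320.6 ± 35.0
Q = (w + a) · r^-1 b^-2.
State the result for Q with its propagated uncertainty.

(1.195 ± 0.283) × 10^-4

Let u = w + a = 470.6. δu = √(δw² + δa²) = √(52.4 + 142) = 13.9, so δu/u = 0.0296.
Q is then a monomial in u, r, b:
δQ/Q = √((δu/u)² + (-1·δr/r)² + (-2·δb/b)²) = √(0.000876 + 0.00742 + 0.0477) = 0.237
Q = 0.0001195, so δQ = 0.237 × 0.0001195 = 2.83e-05.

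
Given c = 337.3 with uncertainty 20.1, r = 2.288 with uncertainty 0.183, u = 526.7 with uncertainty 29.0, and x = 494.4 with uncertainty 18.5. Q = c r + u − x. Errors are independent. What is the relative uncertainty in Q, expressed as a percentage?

Let p = c·r = 771.7. δp/p = √((1·δc/c)² + (1·δr/r)²) = √(0.00355 + 0.00640) = 0.0997, so δp = 77.0.
Q = p + u − x: δQ = √(δp² + δu² + δx²) = √(5930 + 841 + 342) = 84.3
Q = 804.0, so δQ/Q = 84.3/804.0 = 0.105.

10.5%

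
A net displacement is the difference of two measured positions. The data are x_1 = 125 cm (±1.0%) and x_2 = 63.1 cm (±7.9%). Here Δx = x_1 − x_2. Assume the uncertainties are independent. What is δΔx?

Sums and differences: (δΔx)² = Σ (cᵢ δxᵢ)².
  (δx_1)² = 1.56;  (δx_2)² = 24.8
δΔx = √(26.4) = 5.14 cm

5.14 cm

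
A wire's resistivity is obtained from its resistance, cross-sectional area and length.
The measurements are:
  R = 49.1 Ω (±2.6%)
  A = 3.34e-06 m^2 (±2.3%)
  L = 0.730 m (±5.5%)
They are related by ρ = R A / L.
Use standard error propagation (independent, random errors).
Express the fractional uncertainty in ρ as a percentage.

6.50%

Products/powers → add relative errors in quadrature, weighted by exponent:
  (1·δR/R)² = (1×0.0260)² = 0.000676;  (1·δA/A)² = (1×0.0230)² = 0.000529;  (-1·δL/L)² = (-1×0.0550)² = 0.00302
δρ/ρ = √(0.00423) = 0.0650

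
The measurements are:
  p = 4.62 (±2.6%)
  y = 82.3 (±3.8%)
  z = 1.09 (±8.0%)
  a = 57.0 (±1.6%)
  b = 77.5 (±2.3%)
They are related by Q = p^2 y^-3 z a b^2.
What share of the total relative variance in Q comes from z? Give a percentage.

(δQ/Q)² = (2·δp/p)² + (-3·δy/y)² + (1·δz/z)² + (1·δa/a)² + (2·δb/b)²
  p term: (2×0.0260)² = 0.00270
  y term: (-3×0.0380)² = 0.0130
  z term: (1×0.0800)² = 0.00640
  a term: (1×0.0160)² = 0.000256
  b term: (2×0.0230)² = 0.00212
Total = 0.0245. Share from z = 0.00640/0.0245 = 0.262.

26.2%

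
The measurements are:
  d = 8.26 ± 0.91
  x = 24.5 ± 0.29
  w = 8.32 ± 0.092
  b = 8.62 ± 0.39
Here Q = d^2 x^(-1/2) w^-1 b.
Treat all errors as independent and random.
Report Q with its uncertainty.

14.3 ± 3.22

For a monomial Q ∝ d^2, x^(-1/2), w^-1, b, fractional errors add in quadrature:
  (2·δd/d)² = (2×0.110)² = 0.0485;  (−½·δx/x)² = (-0.5×0.0118)² = 3.5e-05;  (-1·δw/w)² = (-1×0.0111)² = 0.000122;  (1·δb/b)² = (1×0.0452)² = 0.00205
δQ/Q = √(0.0508) = 0.225
Q = 14.3, so δQ = 0.225 × 14.3 = 3.22.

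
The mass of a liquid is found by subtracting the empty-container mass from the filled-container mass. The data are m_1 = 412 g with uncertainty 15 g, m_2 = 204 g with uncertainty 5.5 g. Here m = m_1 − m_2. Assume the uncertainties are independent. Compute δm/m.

Sums and differences: (δm)² = Σ (cᵢ δxᵢ)².
  (δm_1)² = 225;  (δm_2)² = 30.2
δm = √(255) = 16.0 g
m = 208 g, so δm/m = 16.0/208 = 0.0768.

0.0768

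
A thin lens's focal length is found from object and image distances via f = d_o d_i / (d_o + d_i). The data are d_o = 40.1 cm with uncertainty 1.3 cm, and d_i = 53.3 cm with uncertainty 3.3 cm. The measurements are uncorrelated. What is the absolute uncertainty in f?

0.741 cm

∂f/∂d_o = (d_i/(d_o+d_i))² = 0.326;  ∂f/∂d_i = (d_o/(d_o+d_i))² = 0.184
δf = √((∂f/∂d_o · δd_o)² + (∂f/∂d_i · δd_i)²) = √(0.179 + 0.370) = 0.741 cm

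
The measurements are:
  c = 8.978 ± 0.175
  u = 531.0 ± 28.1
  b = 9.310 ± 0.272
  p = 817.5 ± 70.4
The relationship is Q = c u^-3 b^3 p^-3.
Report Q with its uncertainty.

Since Q is a product/quotient, work with relative uncertainties:
  (1·δc/c)² = (1×0.0195)² = 0.000380;  (-3·δu/u)² = (-3×0.0529)² = 0.0252;  (3·δb/b)² = (3×0.0292)² = 0.00768;  (-3·δp/p)² = (-3×0.0861)² = 0.0667
δQ/Q = √(0.100) = 0.316
Q = 8.857e-14, so δQ = 0.316 × 8.857e-14 = 2.8e-14.

(8.857 ± 2.80) × 10^-14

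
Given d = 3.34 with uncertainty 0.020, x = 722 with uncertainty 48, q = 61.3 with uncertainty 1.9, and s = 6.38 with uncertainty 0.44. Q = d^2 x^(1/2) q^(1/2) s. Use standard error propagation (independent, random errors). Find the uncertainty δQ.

Products/powers → add relative errors in quadrature, weighted by exponent:
  (2·δd/d)² = (2×0.00599)² = 0.000143;  (½·δx/x)² = (0.5×0.0665)² = 0.00110;  (½·δq/q)² = (0.5×0.0310)² = 0.000240;  (1·δs/s)² = (1×0.0690)² = 0.00476
δQ/Q = √(0.00624) = 0.0790
Q = 15000, so δQ = 0.0790 × 15000 = 1180.

1180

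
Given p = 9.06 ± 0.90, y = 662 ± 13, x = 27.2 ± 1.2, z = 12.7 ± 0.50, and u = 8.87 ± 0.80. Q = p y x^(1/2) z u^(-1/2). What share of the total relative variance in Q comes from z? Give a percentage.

10.8%

(δQ/Q)² = (1·δp/p)² + (1·δy/y)² + (½·δx/x)² + (1·δz/z)² + (−½·δu/u)²
  p term: (1×0.0993)² = 0.00987
  y term: (1×0.0196)² = 0.000386
  x term: (0.5×0.0441)² = 0.000487
  z term: (1×0.0394)² = 0.00155
  u term: (-0.5×0.0902)² = 0.00203
Total = 0.0143. Share from z = 0.00155/0.0143 = 0.108.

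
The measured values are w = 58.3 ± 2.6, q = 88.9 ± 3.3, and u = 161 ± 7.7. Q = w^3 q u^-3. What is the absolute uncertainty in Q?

0.843

Each factor contributes (exponent × relative error)² to (δQ/Q)²:
  (3·δw/w)² = (3×0.0446)² = 0.0179;  (1·δq/q)² = (1×0.0371)² = 0.00138;  (-3·δu/u)² = (-3×0.0478)² = 0.0206
δQ/Q = √(0.0399) = 0.200
Q = 4.22, so δQ = 0.200 × 4.22 = 0.843.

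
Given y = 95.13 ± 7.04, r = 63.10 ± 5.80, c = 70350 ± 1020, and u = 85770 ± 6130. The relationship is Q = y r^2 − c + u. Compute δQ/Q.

0.191

Let p = y·r^2 = 378800. δp/p = √((1·δy/y)² + (2·δr/r)²) = √(0.00548 + 0.0338) = 0.198, so δp = 75100.
Q = p − c + u: δQ = √(δp² + δc² + δu²) = √(5.63e+09 + 1.04e+06 + 3.76e+07) = 75300
Q = 394200, so δQ/Q = 75300/394200 = 0.191.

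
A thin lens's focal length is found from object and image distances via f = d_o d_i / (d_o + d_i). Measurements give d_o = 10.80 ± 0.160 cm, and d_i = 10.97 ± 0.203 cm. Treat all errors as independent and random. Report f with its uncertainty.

5.442 ± 0.0644 cm

∂f/∂d_o = (d_i/(d_o+d_i))² = 0.254;  ∂f/∂d_i = (d_o/(d_o+d_i))² = 0.246
δf = √((∂f/∂d_o · δd_o)² + (∂f/∂d_i · δd_i)²) = √(0.00165 + 0.00250) = 0.0644 cm
f = 5.442 cm.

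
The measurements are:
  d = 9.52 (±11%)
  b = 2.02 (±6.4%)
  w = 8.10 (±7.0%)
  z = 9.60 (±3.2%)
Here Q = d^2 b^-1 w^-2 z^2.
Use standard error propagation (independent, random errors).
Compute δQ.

Each factor contributes (exponent × relative error)² to (δQ/Q)²:
  (2·δd/d)² = (2×0.110)² = 0.0484;  (-1·δb/b)² = (-1×0.0640)² = 0.00410;  (-2·δw/w)² = (-2×0.0700)² = 0.0196;  (2·δz/z)² = (2×0.0320)² = 0.00410
δQ/Q = √(0.0762) = 0.276
Q = 63.0, so δQ = 0.276 × 63.0 = 17.4.

17.4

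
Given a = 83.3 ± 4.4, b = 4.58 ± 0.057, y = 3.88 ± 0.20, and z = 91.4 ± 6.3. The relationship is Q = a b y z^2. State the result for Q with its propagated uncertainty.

(1.24 ± 0.194) × 10^7

Relative error in a monomial: (δQ/Q)² = Σ (nᵢ · δxᵢ/xᵢ)².
  (1·δa/a)² = (1×0.0528)² = 0.00279;  (1·δb/b)² = (1×0.0124)² = 0.000155;  (1·δy/y)² = (1×0.0515)² = 0.00266;  (2·δz/z)² = (2×0.0689)² = 0.0190
δQ/Q = √(0.0246) = 0.157
Q = 1.24e+07, so δQ = 0.157 × 1.24e+07 = 1.94e+06.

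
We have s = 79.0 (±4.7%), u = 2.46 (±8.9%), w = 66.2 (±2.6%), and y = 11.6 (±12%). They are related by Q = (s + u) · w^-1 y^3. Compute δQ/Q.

0.364

Let h = s + u = 81.5. δh = √(δs² + δu²) = √(13.8 + 0.0479) = 3.72, so δh/h = 0.0457.
Q is then a monomial in h, w, y:
δQ/Q = √((δh/h)² + (-1·δw/w)² + (3·δy/y)²) = √(0.00208 + 0.000676 + 0.130) = 0.364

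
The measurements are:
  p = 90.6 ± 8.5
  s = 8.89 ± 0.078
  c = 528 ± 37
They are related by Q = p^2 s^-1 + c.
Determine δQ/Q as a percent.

12.2%

Let w = p^2·s^-1 = 923. δw/w = √((2·δp/p)² + (-1·δs/s)²) = √(0.0352 + 7.7e-05) = 0.188, so δw = 173.
Q = w + c: δQ = √(δw² + δc²) = √(30100 + 1370) = 177
Q = 1450, so δQ/Q = 177/1450 = 0.122.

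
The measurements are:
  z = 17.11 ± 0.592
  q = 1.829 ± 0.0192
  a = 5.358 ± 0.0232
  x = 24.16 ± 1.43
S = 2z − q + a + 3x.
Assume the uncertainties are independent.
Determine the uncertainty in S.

4.45

Each term contributes (cᵢ δxᵢ)² to (δS)²:
  (2·δz)² = 1.40;  (δq)² = 0.000369;  (δa)² = 0.000538;  (3·δx)² = 18.4
δS = √(19.8) = 4.45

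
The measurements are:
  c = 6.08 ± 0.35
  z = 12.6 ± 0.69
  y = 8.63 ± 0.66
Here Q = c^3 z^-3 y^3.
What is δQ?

23.9

Q is a product of powers, so relative uncertainties combine in quadrature:
  (3·δc/c)² = (3×0.0576)² = 0.0298;  (-3·δz/z)² = (-3×0.0548)² = 0.0270;  (3·δy/y)² = (3×0.0765)² = 0.0526
δQ/Q = √(0.109) = 0.331
Q = 72.2, so δQ = 0.331 × 72.2 = 23.9.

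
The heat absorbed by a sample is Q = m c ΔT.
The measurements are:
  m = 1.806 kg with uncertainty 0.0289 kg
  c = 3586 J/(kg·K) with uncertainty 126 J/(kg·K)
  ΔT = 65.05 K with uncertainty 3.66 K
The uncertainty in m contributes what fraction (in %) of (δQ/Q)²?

5.50%

(δQ/Q)² = (1·δm/m)² + (1·δc/c)² + (1·δΔT/ΔT)²
  m term: (1×0.0160)² = 0.000256
  c term: (1×0.0351)² = 0.00123
  ΔT term: (1×0.0563)² = 0.00317
Total = 0.00466. Share from m = 0.000256/0.00466 = 0.0550.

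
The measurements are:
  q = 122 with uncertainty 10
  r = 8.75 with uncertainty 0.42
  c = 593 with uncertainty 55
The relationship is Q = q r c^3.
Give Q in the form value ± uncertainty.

Each factor contributes (exponent × relative error)² to (δQ/Q)²:
  (1·δq/q)² = (1×0.0820)² = 0.00672;  (1·δr/r)² = (1×0.0480)² = 0.00230;  (3·δc/c)² = (3×0.0927)² = 0.0774
δQ/Q = √(0.0864) = 0.294
Q = 2.23e+11, so δQ = 0.294 × 2.23e+11 = 6.54e+10.

(2.23 ± 0.654) × 10^11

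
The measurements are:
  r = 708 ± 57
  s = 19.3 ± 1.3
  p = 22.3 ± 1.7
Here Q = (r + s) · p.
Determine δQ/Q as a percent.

10.9%

Let u = r + s = 727. δu = √(δr² + δs²) = √(3250 + 1.69) = 57.0, so δu/u = 0.0784.
Q is then a monomial in u, p:
δQ/Q = √((δu/u)² + (1·δp/p)²) = √(0.00615 + 0.00581) = 0.109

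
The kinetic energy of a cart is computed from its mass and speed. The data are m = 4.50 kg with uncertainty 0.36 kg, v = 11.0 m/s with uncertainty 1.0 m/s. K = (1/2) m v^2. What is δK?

Each factor contributes (exponent × relative error)² to (δK/K)²:
  (1·δm/m)² = (1×0.0800)² = 0.00640;  (2·δv/v)² = (2×0.0909)² = 0.0331
δK/K = √(0.0395) = 0.199
K = 272 J, so δK = 0.199 × 272 = 54.1 J.

54.1 J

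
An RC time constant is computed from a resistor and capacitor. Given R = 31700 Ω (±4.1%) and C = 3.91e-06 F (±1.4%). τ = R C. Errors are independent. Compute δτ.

0.00537 s

τ is a product of powers, so relative uncertainties combine in quadrature:
  (1·δR/R)² = (1×0.0410)² = 0.00168;  (1·δC/C)² = (1×0.0140)² = 0.000196
δτ/τ = √(0.00188) = 0.0433
τ = 0.124 s, so δτ = 0.0433 × 0.124 = 0.00537 s.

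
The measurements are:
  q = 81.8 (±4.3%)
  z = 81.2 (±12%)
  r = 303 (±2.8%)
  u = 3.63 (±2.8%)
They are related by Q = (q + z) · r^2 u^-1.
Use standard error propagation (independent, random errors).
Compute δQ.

3.68e+05

Let w = q + z = 163. δw = √(δq² + δz²) = √(12.4 + 94.9) = 10.4, so δw/w = 0.0636.
Q is then a monomial in w, r, u:
δQ/Q = √((δw/w)² + (2·δr/r)² + (-1·δu/u)²) = √(0.00404 + 0.00314 + 0.000784) = 0.0892
Q = 4.12e+06, so δQ = 0.0892 × 4.12e+06 = 3.68e+05.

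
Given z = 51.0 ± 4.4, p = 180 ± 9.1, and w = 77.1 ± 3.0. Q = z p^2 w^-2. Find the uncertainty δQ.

For a monomial Q ∝ z, p^2, w^-2, fractional errors add in quadrature:
  (1·δz/z)² = (1×0.0863)² = 0.00744;  (2·δp/p)² = (2×0.0506)² = 0.0102;  (-2·δw/w)² = (-2×0.0389)² = 0.00606
δQ/Q = √(0.0237) = 0.154
Q = 278, so δQ = 0.154 × 278 = 42.8.

42.8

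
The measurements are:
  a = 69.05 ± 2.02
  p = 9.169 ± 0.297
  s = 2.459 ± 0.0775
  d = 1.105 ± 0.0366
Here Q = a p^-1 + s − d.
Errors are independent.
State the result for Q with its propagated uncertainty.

8.885 ± 0.340

Let w = a·p^-1 = 7.531. δw/w = √((1·δa/a)² + (-1·δp/p)²) = √(0.000856 + 0.00105) = 0.0436, so δw = 0.329.
Q = w + s − d: δQ = √(δw² + δs² + δd²) = √(0.108 + 0.00601 + 0.00134) = 0.340
Q = 8.885.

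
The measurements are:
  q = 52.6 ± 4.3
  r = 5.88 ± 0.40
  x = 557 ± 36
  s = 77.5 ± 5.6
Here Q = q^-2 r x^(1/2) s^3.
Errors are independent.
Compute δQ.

Relative error in a monomial: (δQ/Q)² = Σ (nᵢ · δxᵢ/xᵢ)².
  (-2·δq/q)² = (-2×0.0817)² = 0.0267;  (1·δr/r)² = (1×0.0680)² = 0.00463;  (½·δx/x)² = (0.5×0.0646)² = 0.00104;  (3·δs/s)² = (3×0.0723)² = 0.0470
δQ/Q = √(0.0794) = 0.282
Q = 23300, so δQ = 0.282 × 23300 = 6580.

6580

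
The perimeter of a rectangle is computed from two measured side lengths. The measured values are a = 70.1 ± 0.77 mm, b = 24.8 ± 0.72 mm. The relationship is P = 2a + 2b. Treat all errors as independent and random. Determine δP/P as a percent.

Absolute uncertainties add in quadrature for a linear combination:
  (2·δa)² = 2.37;  (2·δb)² = 2.07
δP = √(4.45) = 2.11 mm
P = 190 mm, so δP/P = 2.11/190 = 0.0111.

1.11%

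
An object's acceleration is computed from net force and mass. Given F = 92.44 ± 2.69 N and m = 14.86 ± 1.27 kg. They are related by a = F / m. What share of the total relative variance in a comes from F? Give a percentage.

(δa/a)² = (1·δF/F)² + (-1·δm/m)²
  F term: (1×0.0291)² = 0.000847
  m term: (-1×0.0855)² = 0.00730
Total = 0.00815. Share from F = 0.000847/0.00815 = 0.104.

10.4%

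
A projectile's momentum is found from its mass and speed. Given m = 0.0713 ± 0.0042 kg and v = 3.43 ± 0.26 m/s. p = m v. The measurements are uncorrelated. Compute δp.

Products/powers → add relative errors in quadrature, weighted by exponent:
  (1·δm/m)² = (1×0.0589)² = 0.00347;  (1·δv/v)² = (1×0.0758)² = 0.00575
δp/p = √(0.00922) = 0.0960
p = 0.245 kg·m/s, so δp = 0.0960 × 0.245 = 0.0235 kg·m/s.

0.0235 kg·m/s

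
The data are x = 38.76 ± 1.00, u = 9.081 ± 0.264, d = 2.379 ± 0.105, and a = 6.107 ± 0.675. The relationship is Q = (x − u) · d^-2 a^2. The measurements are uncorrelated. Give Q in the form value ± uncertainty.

Let w = x − u = 29.68. δw = √(δx² + δu²) = √(1.00 + 0.0697) = 1.03, so δw/w = 0.0348.
Q is then a monomial in w, d, a:
δQ/Q = √((δw/w)² + (-2·δd/d)² + (2·δa/a)²) = √(0.00121 + 0.00779 + 0.0489) = 0.241
Q = 195.6, so δQ = 0.241 × 195.6 = 47.0.

195.6 ± 47.0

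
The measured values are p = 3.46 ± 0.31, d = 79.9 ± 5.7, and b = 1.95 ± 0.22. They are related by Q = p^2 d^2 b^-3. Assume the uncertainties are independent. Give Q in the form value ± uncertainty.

Q is a product of powers, so relative uncertainties combine in quadrature:
  (2·δp/p)² = (2×0.0896)² = 0.0321;  (2·δd/d)² = (2×0.0713)² = 0.0204;  (-3·δb/b)² = (-3×0.113)² = 0.115
δQ/Q = √(0.167) = 0.409
Q = 10300, so δQ = 0.409 × 10300 = 4210.

10300 ± 4210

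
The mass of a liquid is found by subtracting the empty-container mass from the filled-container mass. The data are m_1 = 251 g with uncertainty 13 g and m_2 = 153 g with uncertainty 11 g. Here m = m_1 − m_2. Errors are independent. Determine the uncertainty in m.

Each term contributes (cᵢ δxᵢ)² to (δm)²:
  (δm_1)² = 169;  (δm_2)² = 121
δm = √(290) = 17.0 g

17.0 g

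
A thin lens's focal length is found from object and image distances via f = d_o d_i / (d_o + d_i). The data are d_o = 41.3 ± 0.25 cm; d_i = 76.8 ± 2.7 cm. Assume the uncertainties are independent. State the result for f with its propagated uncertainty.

∂f/∂d_o = (d_i/(d_o+d_i))² = 0.423;  ∂f/∂d_i = (d_o/(d_o+d_i))² = 0.122
δf = √((∂f/∂d_o · δd_o)² + (∂f/∂d_i · δd_i)²) = √(0.0112 + 0.109) = 0.347 cm
f = 26.9 cm.

26.9 ± 0.347 cm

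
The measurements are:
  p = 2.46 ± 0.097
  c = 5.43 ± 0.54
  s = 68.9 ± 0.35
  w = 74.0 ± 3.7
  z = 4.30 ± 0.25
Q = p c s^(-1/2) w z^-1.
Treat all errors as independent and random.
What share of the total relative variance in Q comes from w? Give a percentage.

(δQ/Q)² = (1·δp/p)² + (1·δc/c)² + (−½·δs/s)² + (1·δw/w)² + (-1·δz/z)²
  p term: (1×0.0394)² = 0.00155
  c term: (1×0.0994)² = 0.00989
  s term: (-0.5×0.00508)² = 6.45e-06
  w term: (1×0.0500)² = 0.00250
  z term: (-1×0.0581)² = 0.00338
Total = 0.0173. Share from w = 0.00250/0.0173 = 0.144.

14.4%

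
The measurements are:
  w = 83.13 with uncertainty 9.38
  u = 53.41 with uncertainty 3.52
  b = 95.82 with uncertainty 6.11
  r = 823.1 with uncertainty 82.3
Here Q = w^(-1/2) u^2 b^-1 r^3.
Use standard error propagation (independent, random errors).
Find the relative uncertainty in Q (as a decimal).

0.339

Since Q is a product/quotient, work with relative uncertainties:
  (−½·δw/w)² = (-0.5×0.113)² = 0.00318;  (2·δu/u)² = (2×0.0659)² = 0.0174;  (-1·δb/b)² = (-1×0.0638)² = 0.00407;  (3·δr/r)² = (3×0.1000)² = 0.0900
δQ/Q = √(0.115) = 0.339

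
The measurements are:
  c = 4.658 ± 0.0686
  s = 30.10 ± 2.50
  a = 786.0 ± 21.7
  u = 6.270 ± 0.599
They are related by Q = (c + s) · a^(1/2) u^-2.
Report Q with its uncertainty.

24.79 ± 5.07

Let w = c + s = 34.76. δw = √(δc² + δs²) = √(0.00471 + 6.25) = 2.50, so δw/w = 0.0720.
Q is then a monomial in w, a, u:
δQ/Q = √((δw/w)² + (½·δa/a)² + (-2·δu/u)²) = √(0.00518 + 0.000191 + 0.0365) = 0.205
Q = 24.79, so δQ = 0.205 × 24.79 = 5.07.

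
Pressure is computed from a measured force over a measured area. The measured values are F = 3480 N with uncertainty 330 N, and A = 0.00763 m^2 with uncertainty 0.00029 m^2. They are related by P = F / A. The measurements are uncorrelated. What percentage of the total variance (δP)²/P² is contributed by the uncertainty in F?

86.2%

(δP/P)² = (1·δF/F)² + (-1·δA/A)²
  F term: (1×0.0948)² = 0.00899
  A term: (-1×0.0380)² = 0.00144
Total = 0.0104. Share from F = 0.00899/0.0104 = 0.862.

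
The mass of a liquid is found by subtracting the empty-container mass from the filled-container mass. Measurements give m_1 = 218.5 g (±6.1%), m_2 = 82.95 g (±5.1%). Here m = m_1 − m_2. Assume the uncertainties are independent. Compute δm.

14.0 g

Sums and differences: (δm)² = Σ (cᵢ δxᵢ)².
  (δm_1)² = 178;  (δm_2)² = 17.9
δm = √(196) = 14.0 g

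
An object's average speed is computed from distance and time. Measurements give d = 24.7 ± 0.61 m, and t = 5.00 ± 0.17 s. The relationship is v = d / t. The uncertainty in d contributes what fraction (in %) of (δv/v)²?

34.5%

(δv/v)² = (1·δd/d)² + (-1·δt/t)²
  d term: (1×0.0247)² = 0.000610
  t term: (-1×0.0340)² = 0.00116
Total = 0.00177. Share from d = 0.000610/0.00177 = 0.345.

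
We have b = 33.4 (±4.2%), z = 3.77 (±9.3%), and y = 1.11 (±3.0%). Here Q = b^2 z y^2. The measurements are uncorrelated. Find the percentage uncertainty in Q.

Products/powers → add relative errors in quadrature, weighted by exponent:
  (2·δb/b)² = (2×0.0420)² = 0.00706;  (1·δz/z)² = (1×0.0930)² = 0.00865;  (2·δy/y)² = (2×0.0300)² = 0.00360
δQ/Q = √(0.0193) = 0.139

13.9%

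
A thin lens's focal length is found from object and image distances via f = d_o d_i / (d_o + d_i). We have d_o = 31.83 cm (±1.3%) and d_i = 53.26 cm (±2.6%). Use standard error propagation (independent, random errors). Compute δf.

0.253 cm

∂f/∂d_o = (d_i/(d_o+d_i))² = 0.392;  ∂f/∂d_i = (d_o/(d_o+d_i))² = 0.140
δf = √((∂f/∂d_o · δd_o)² + (∂f/∂d_i · δd_i)²) = √(0.0263 + 0.0375) = 0.253 cm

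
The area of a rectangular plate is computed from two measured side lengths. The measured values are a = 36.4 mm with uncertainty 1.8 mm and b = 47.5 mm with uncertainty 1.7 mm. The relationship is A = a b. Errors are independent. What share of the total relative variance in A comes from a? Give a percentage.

65.6%

(δA/A)² = (1·δa/a)² + (1·δb/b)²
  a term: (1×0.0495)² = 0.00245
  b term: (1×0.0358)² = 0.00128
Total = 0.00373. Share from a = 0.00245/0.00373 = 0.656.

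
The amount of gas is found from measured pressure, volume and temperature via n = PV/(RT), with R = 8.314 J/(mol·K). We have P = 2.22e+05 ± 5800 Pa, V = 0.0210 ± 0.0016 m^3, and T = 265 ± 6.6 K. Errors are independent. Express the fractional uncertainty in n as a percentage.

For a monomial n ∝ P, V, T^-1, fractional errors add in quadrature:
  (1·δP/P)² = (1×0.0261)² = 0.000683;  (1·δV/V)² = (1×0.0762)² = 0.00580;  (-1·δT/T)² = (-1×0.0249)² = 0.000620
δn/n = √(0.00711) = 0.0843

8.43%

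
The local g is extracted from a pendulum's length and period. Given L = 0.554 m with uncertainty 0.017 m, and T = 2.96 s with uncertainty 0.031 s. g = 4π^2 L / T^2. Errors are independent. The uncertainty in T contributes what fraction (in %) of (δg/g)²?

(δg/g)² = (1·δL/L)² + (-2·δT/T)²
  L term: (1×0.0307)² = 0.000942
  T term: (-2×0.0105)² = 0.000439
Total = 0.00138. Share from T = 0.000439/0.00138 = 0.318.

31.8%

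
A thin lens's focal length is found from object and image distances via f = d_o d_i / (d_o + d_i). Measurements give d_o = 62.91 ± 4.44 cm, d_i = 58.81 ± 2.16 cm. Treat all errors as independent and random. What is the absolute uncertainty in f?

∂f/∂d_o = (d_i/(d_o+d_i))² = 0.233;  ∂f/∂d_i = (d_o/(d_o+d_i))² = 0.267
δf = √((∂f/∂d_o · δd_o)² + (∂f/∂d_i · δd_i)²) = √(1.07 + 0.333) = 1.19 cm

1.19 cm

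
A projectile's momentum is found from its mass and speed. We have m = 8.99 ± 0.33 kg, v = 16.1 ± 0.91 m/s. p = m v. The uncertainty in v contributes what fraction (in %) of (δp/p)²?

(δp/p)² = (1·δm/m)² + (1·δv/v)²
  m term: (1×0.0367)² = 0.00135
  v term: (1×0.0565)² = 0.00319
Total = 0.00454. Share from v = 0.00319/0.00454 = 0.703.

70.3%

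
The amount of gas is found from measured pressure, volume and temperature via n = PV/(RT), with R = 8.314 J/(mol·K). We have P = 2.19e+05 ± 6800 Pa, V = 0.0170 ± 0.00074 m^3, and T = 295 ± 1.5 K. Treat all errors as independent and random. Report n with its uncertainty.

Products/powers → add relative errors in quadrature, weighted by exponent:
  (1·δP/P)² = (1×0.0311)² = 0.000964;  (1·δV/V)² = (1×0.0435)² = 0.00189;  (-1·δT/T)² = (-1×0.00508)² = 2.59e-05
δn/n = √(0.00288) = 0.0537
n = 1.52 mol, so δn = 0.0537 × 1.52 = 0.0815 mol.

1.52 ± 0.0815 mol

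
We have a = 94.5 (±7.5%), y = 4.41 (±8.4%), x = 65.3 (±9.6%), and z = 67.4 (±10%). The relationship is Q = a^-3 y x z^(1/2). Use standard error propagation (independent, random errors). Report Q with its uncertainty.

Relative error in a monomial: (δQ/Q)² = Σ (nᵢ · δxᵢ/xᵢ)².
  (-3·δa/a)² = (-3×0.0750)² = 0.0506;  (1·δy/y)² = (1×0.0840)² = 0.00706;  (1·δx/x)² = (1×0.0960)² = 0.00922;  (½·δz/z)² = (0.5×0.100)² = 0.00250
δQ/Q = √(0.0694) = 0.263
Q = 0.00280, so δQ = 0.263 × 0.00280 = 0.000738.

0.00280 ± 0.000738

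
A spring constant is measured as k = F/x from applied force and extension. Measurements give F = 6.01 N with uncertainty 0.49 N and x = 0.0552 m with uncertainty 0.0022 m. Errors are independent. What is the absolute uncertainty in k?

Each factor contributes (exponent × relative error)² to (δk/k)²:
  (1·δF/F)² = (1×0.0815)² = 0.00665;  (-1·δx/x)² = (-1×0.0399)² = 0.00159
δk/k = √(0.00824) = 0.0908
k = 109 N/m, so δk = 0.0908 × 109 = 9.88 N/m.

9.88 N/m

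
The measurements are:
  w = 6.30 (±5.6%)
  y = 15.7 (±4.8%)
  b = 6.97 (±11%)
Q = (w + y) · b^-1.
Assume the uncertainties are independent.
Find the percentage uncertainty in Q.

Let u = w + y = 22.0. δu = √(δw² + δy²) = √(0.124 + 0.568) = 0.832, so δu/u = 0.0378.
Q is then a monomial in u, b:
δQ/Q = √((δu/u)² + (-1·δb/b)²) = √(0.00143 + 0.0121) = 0.116

11.6%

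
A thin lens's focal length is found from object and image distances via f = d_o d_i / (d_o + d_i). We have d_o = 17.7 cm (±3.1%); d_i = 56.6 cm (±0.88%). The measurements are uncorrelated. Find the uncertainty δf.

0.320 cm

∂f/∂d_o = (d_i/(d_o+d_i))² = 0.580;  ∂f/∂d_i = (d_o/(d_o+d_i))² = 0.0568
δf = √((∂f/∂d_o · δd_o)² + (∂f/∂d_i · δd_i)²) = √(0.101 + 0.000799) = 0.320 cm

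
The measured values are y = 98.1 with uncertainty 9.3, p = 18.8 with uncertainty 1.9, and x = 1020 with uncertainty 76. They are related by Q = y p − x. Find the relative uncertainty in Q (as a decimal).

0.323

Let w = y·p = 1840. δw/w = √((1·δy/y)² + (1·δp/p)²) = √(0.00899 + 0.0102) = 0.139, so δw = 256.
Q = w − x: δQ = √(δw² + δx²) = √(65300 + 5780) = 267
Q = 824, so δQ/Q = 267/824 = 0.323.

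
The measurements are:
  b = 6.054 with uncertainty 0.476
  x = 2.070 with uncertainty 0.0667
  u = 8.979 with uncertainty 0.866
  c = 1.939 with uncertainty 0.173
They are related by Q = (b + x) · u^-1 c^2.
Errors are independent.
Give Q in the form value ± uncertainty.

3.402 ± 0.719

Let w = b + x = 8.124. δw = √(δb² + δx²) = √(0.227 + 0.00445) = 0.481, so δw/w = 0.0592.
Q is then a monomial in w, u, c:
δQ/Q = √((δw/w)² + (-1·δu/u)² + (2·δc/c)²) = √(0.00350 + 0.00930 + 0.0318) = 0.211
Q = 3.402, so δQ = 0.211 × 3.402 = 0.719.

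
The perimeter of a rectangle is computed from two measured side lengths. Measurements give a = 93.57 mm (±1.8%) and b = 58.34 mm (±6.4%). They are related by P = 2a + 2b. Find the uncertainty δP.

8.19 mm

Each term contributes (cᵢ δxᵢ)² to (δP)²:
  (2·δa)² = 11.3;  (2·δb)² = 55.8
δP = √(67.1) = 8.19 mm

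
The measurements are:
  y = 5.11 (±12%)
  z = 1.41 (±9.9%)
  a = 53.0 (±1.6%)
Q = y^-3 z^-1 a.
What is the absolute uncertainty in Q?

Relative error in a monomial: (δQ/Q)² = Σ (nᵢ · δxᵢ/xᵢ)².
  (-3·δy/y)² = (-3×0.120)² = 0.130;  (-1·δz/z)² = (-1×0.0990)² = 0.00980;  (1·δa/a)² = (1×0.0160)² = 0.000256
δQ/Q = √(0.140) = 0.374
Q = 0.282, so δQ = 0.374 × 0.282 = 0.105.

0.105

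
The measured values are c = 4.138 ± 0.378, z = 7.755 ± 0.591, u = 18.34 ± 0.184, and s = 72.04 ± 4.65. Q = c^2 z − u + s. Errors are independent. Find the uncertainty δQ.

26.7

Let p = c^2·z = 132.8. δp/p = √((2·δc/c)² + (1·δz/z)²) = √(0.0334 + 0.00581) = 0.198, so δp = 26.3.
Q = p − u + s: δQ = √(δp² + δu² + δs²) = √(691 + 0.0339 + 21.6) = 26.7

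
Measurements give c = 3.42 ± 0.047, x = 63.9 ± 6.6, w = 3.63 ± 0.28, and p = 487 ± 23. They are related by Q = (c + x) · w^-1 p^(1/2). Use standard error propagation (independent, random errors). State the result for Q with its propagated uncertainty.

Let u = c + x = 67.3. δu = √(δc² + δx²) = √(0.00221 + 43.6) = 6.60, so δu/u = 0.0980.
Q is then a monomial in u, w, p:
δQ/Q = √((δu/u)² + (-1·δw/w)² + (½·δp/p)²) = √(0.00961 + 0.00595 + 0.000558) = 0.127
Q = 409, so δQ = 0.127 × 409 = 52.0.

409 ± 52.0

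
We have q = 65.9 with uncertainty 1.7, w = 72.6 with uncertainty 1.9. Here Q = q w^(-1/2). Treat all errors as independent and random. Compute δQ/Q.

0.0289

Products/powers → add relative errors in quadrature, weighted by exponent:
  (1·δq/q)² = (1×0.0258)² = 0.000665;  (−½·δw/w)² = (-0.5×0.0262)² = 0.000171
δQ/Q = √(0.000837) = 0.0289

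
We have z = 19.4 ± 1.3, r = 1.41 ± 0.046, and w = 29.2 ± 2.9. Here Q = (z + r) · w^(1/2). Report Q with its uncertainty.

112 ± 8.98

Let u = z + r = 20.8. δu = √(δz² + δr²) = √(1.69 + 0.00212) = 1.30, so δu/u = 0.0625.
Q is then a monomial in u, w:
δQ/Q = √((δu/u)² + (½·δw/w)²) = √(0.00391 + 0.00247) = 0.0798
Q = 112, so δQ = 0.0798 × 112 = 8.98.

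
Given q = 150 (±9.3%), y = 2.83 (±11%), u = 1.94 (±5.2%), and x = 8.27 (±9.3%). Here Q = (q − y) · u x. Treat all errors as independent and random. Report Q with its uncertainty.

2360 ± 337

Let w = q − y = 147. δw = √(δq² + δy²) = √(195 + 0.0969) = 14.0, so δw/w = 0.0948.
Q is then a monomial in w, u, x:
δQ/Q = √((δw/w)² + (1·δu/u)² + (1·δx/x)²) = √(0.00899 + 0.00270 + 0.00865) = 0.143
Q = 2360, so δQ = 0.143 × 2360 = 337.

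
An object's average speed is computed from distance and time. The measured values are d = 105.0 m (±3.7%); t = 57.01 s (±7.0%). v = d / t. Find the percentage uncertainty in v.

7.92%

For a monomial v ∝ d, t^-1, fractional errors add in quadrature:
  (1·δd/d)² = (1×0.0370)² = 0.00137;  (-1·δt/t)² = (-1×0.0700)² = 0.00490
δv/v = √(0.00627) = 0.0792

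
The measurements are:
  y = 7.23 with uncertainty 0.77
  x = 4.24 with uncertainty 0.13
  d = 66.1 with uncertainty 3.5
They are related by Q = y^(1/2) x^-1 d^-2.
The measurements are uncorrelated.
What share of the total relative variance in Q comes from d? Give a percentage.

74.8%

(δQ/Q)² = (½·δy/y)² + (-1·δx/x)² + (-2·δd/d)²
  y term: (0.5×0.107)² = 0.00284
  x term: (-1×0.0307)² = 0.000940
  d term: (-2×0.0530)² = 0.0112
Total = 0.0150. Share from d = 0.0112/0.0150 = 0.748.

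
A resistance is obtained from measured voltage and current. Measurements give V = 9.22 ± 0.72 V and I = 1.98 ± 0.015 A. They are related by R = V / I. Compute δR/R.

0.0785

Each factor contributes (exponent × relative error)² to (δR/R)²:
  (1·δV/V)² = (1×0.0781)² = 0.00610;  (-1·δI/I)² = (-1×0.00758)² = 5.74e-05
δR/R = √(0.00616) = 0.0785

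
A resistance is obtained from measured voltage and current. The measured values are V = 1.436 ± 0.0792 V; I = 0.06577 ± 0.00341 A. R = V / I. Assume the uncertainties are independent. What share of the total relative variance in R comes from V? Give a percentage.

(δR/R)² = (1·δV/V)² + (-1·δI/I)²
  V term: (1×0.0552)² = 0.00304
  I term: (-1×0.0518)² = 0.00269
Total = 0.00573. Share from V = 0.00304/0.00573 = 0.531.

53.1%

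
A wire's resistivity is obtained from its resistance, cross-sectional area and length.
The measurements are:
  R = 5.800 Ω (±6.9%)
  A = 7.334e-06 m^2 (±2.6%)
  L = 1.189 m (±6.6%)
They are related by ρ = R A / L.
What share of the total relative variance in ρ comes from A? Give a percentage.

(δρ/ρ)² = (1·δR/R)² + (1·δA/A)² + (-1·δL/L)²
  R term: (1×0.0690)² = 0.00476
  A term: (1×0.0260)² = 0.000676
  L term: (-1×0.0660)² = 0.00436
Total = 0.00979. Share from A = 0.000676/0.00979 = 0.0690.

6.90%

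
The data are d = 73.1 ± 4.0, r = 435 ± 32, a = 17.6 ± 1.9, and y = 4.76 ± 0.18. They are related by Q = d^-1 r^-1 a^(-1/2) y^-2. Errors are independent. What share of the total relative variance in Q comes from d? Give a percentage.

17.6%

(δQ/Q)² = (-1·δd/d)² + (-1·δr/r)² + (−½·δa/a)² + (-2·δy/y)²
  d term: (-1×0.0547)² = 0.00299
  r term: (-1×0.0736)² = 0.00541
  a term: (-0.5×0.108)² = 0.00291
  y term: (-2×0.0378)² = 0.00572
Total = 0.0170. Share from d = 0.00299/0.0170 = 0.176.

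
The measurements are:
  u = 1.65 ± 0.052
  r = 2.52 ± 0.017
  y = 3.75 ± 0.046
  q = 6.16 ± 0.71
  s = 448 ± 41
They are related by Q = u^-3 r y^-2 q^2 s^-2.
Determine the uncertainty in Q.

2.34e-06

Q is a product of powers, so relative uncertainties combine in quadrature:
  (-3·δu/u)² = (-3×0.0315)² = 0.00894;  (1·δr/r)² = (1×0.00675)² = 4.55e-05;  (-2·δy/y)² = (-2×0.0123)² = 0.000602;  (2·δq/q)² = (2×0.115)² = 0.0531;  (-2·δs/s)² = (-2×0.0915)² = 0.0335
δQ/Q = √(0.0962) = 0.310
Q = 7.54e-06, so δQ = 0.310 × 7.54e-06 = 2.34e-06.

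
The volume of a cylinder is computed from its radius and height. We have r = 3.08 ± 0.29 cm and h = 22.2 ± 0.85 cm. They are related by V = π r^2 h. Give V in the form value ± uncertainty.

Products/powers → add relative errors in quadrature, weighted by exponent:
  (2·δr/r)² = (2×0.0942)² = 0.0355;  (1·δh/h)² = (1×0.0383)² = 0.00147
δV/V = √(0.0369) = 0.192
V = 662 cm^3, so δV = 0.192 × 662 = 127 cm^3.

662 ± 127 cm^3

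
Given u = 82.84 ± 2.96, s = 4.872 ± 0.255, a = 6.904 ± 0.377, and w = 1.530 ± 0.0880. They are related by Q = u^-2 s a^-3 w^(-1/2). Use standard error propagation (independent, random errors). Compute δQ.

3.29e-07

Products/powers → add relative errors in quadrature, weighted by exponent:
  (-2·δu/u)² = (-2×0.0357)² = 0.00511;  (1·δs/s)² = (1×0.0523)² = 0.00274;  (-3·δa/a)² = (-3×0.0546)² = 0.0268;  (−½·δw/w)² = (-0.5×0.0575)² = 0.000827
δQ/Q = √(0.0355) = 0.188
Q = 1.744e-06, so δQ = 0.188 × 1.744e-06 = 3.29e-07.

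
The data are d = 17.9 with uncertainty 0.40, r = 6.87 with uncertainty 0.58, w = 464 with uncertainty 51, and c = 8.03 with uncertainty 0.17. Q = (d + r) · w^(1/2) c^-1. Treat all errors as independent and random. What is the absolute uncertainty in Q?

4.35

Let u = d + r = 24.8. δu = √(δd² + δr²) = √(0.160 + 0.336) = 0.705, so δu/u = 0.0284.
Q is then a monomial in u, w, c:
δQ/Q = √((δu/u)² + (½·δw/w)² + (-1·δc/c)²) = √(0.000809 + 0.00302 + 0.000448) = 0.0654
Q = 66.4, so δQ = 0.0654 × 66.4 = 4.35.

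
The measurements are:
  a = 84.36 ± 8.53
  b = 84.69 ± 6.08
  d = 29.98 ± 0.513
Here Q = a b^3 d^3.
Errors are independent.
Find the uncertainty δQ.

For a monomial Q ∝ a, b^3, d^3, fractional errors add in quadrature:
  (1·δa/a)² = (1×0.101)² = 0.0102;  (3·δb/b)² = (3×0.0718)² = 0.0464;  (3·δd/d)² = (3×0.0171)² = 0.00264
δQ/Q = √(0.0592) = 0.243
Q = 1.381e+12, so δQ = 0.243 × 1.381e+12 = 3.36e+11.

3.36e+11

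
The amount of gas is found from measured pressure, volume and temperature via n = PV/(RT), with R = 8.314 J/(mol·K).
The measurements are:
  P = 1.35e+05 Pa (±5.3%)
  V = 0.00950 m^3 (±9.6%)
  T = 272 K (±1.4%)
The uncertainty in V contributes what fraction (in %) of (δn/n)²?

75.4%

(δn/n)² = (1·δP/P)² + (1·δV/V)² + (-1·δT/T)²
  P term: (1×0.0530)² = 0.00281
  V term: (1×0.0960)² = 0.00922
  T term: (-1×0.0140)² = 0.000196
Total = 0.0122. Share from V = 0.00922/0.0122 = 0.754.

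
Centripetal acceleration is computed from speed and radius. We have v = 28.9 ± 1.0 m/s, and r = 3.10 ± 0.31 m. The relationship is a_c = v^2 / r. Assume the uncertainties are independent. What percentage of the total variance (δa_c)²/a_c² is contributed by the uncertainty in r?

67.6%

(δa_c/a_c)² = (2·δv/v)² + (-1·δr/r)²
  v term: (2×0.0346)² = 0.00479
  r term: (-1×0.100)² = 0.0100
Total = 0.0148. Share from r = 0.0100/0.0148 = 0.676.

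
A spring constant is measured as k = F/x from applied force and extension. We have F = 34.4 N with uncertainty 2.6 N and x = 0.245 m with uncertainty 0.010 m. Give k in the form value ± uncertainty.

140 ± 12.1 N/m

Since k is a product/quotient, work with relative uncertainties:
  (1·δF/F)² = (1×0.0756)² = 0.00571;  (-1·δx/x)² = (-1×0.0408)² = 0.00167
δk/k = √(0.00738) = 0.0859
k = 140 N/m, so δk = 0.0859 × 140 = 12.1 N/m.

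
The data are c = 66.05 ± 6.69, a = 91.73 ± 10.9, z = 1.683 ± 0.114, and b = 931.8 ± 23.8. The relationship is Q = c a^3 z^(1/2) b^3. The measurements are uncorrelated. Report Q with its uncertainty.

(5.351 ± 2.03) × 10^16

For a monomial Q ∝ c, a^3, z^(1/2), b^3, fractional errors add in quadrature:
  (1·δc/c)² = (1×0.101)² = 0.0103;  (3·δa/a)² = (3×0.119)² = 0.127;  (½·δz/z)² = (0.5×0.0677)² = 0.00115;  (3·δb/b)² = (3×0.0255)² = 0.00587
δQ/Q = √(0.144) = 0.380
Q = 5.351e+16, so δQ = 0.380 × 5.351e+16 = 2.03e+16.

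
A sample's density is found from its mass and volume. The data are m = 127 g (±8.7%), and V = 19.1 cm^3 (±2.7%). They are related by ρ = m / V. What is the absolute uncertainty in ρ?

ρ is a product of powers, so relative uncertainties combine in quadrature:
  (1·δm/m)² = (1×0.0870)² = 0.00757;  (-1·δV/V)² = (-1×0.0270)² = 0.000729
δρ/ρ = √(0.00830) = 0.0911
ρ = 6.65 g/cm^3, so δρ = 0.0911 × 6.65 = 0.606 g/cm^3.

0.606 g/cm^3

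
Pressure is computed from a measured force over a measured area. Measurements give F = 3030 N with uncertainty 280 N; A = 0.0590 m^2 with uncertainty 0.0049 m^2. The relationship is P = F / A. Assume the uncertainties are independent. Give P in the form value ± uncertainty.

Each factor contributes (exponent × relative error)² to (δP/P)²:
  (1·δF/F)² = (1×0.0924)² = 0.00854;  (-1·δA/A)² = (-1×0.0831)² = 0.00690
δP/P = √(0.0154) = 0.124
P = 51400 Pa, so δP = 0.124 × 51400 = 6380 Pa.

51400 ± 6380 Pa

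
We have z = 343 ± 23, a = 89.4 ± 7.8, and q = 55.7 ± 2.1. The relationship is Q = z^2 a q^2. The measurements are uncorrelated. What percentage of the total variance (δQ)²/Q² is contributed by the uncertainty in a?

(δQ/Q)² = (2·δz/z)² + (1·δa/a)² + (2·δq/q)²
  z term: (2×0.0671)² = 0.0180
  a term: (1×0.0872)² = 0.00761
  q term: (2×0.0377)² = 0.00569
Total = 0.0313. Share from a = 0.00761/0.0313 = 0.243.

24.3%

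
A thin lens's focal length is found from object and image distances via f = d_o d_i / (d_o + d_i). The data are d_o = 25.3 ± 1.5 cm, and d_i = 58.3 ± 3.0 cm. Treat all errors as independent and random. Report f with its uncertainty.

17.6 ± 0.780 cm

∂f/∂d_o = (d_i/(d_o+d_i))² = 0.486;  ∂f/∂d_i = (d_o/(d_o+d_i))² = 0.0916
δf = √((∂f/∂d_o · δd_o)² + (∂f/∂d_i · δd_i)²) = √(0.532 + 0.0755) = 0.780 cm
f = 17.6 cm.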